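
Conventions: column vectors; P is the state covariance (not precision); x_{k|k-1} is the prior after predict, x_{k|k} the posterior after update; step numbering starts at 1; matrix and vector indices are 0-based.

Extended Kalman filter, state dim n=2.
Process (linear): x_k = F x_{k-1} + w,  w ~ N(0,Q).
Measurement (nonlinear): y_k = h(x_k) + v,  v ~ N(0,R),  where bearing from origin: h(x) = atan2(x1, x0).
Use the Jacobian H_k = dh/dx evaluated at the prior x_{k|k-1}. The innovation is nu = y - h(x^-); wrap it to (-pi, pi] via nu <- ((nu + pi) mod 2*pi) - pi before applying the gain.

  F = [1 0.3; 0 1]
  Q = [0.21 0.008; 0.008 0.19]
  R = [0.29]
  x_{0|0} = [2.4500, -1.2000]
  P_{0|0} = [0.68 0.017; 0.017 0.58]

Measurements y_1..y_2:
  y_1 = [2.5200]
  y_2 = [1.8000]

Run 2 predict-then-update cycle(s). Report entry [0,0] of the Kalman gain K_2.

K[0,0] = -0.0325

step 1: x^-=[2.0900, -1.2000]  P^-=[0.9524 0.1990; 0.1990 0.7700]  H_jac=[0.2066 0.3598]  S=[0.4599]  K=[0.5835; 0.6918]  nu=[3.0412]  x^+=[3.8646, 0.9039]  P^+=[0.7958 0.0133; 0.0133 0.5499]
step 2: x^-=[4.1357, 0.9039]  P^-=[1.0633 0.1863; 0.1863 0.7399]  H_jac=[-0.0504 0.2308]  S=[0.3278]  K=[-0.0325; 0.4923]  nu=[1.5848]  x^+=[4.0843, 1.6840]  P^+=[1.0629 0.1915; 0.1915 0.6605]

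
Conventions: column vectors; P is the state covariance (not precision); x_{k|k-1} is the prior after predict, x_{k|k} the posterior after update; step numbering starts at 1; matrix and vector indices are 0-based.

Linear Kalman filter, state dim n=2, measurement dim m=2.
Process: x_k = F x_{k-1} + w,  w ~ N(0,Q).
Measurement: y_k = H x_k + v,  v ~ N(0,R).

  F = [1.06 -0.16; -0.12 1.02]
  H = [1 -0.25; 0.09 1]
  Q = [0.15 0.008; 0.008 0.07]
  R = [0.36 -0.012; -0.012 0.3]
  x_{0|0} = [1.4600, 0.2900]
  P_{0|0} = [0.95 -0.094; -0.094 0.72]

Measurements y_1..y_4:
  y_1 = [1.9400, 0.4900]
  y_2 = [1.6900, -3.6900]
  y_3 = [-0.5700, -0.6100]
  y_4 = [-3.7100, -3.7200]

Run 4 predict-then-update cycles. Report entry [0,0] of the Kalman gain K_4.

step 1: x^-=[1.5012, 0.1206]  P^-=[1.2677 -0.3338; -0.3338 0.8558]  S=[1.8481 -0.4381; -0.4381 1.1060]  K=[0.7549 0.1004; -0.1317 0.6944]  nu=[0.4689, 0.2343]  x^+=[1.8787, 0.2215]  P^+=[0.2698 -0.0032; -0.0032 0.2102]
step 2: x^-=[1.9560, 0.0005]  P^-=[0.4596 -0.0642; -0.0642 0.2934]  S=[0.8700 -0.1067; -0.1067 0.5855]  K=[0.5543 0.0621; -0.1000 0.4729]  nu=[-0.2659, -3.8665]  x^+=[1.5686, -1.8015]  P^+=[0.1974 -0.0058; -0.0058 0.1436]
step 3: x^-=[1.9510, -2.0257]  P^-=[0.3774 -0.0469; -0.0469 0.2237]  S=[0.7748 -0.0798; -0.0798 0.5183]  K=[0.5077 0.0532; -0.0905 0.4095]  nu=[-3.0274, 1.2402]  x^+=[0.4800, -1.2439]  P^+=[0.1805 -0.0064; -0.0064 0.1245]
step 4: x^-=[0.7078, -1.3263]  P^-=[0.3582 -0.0423; -0.0423 0.2037]  S=[0.7521 -0.0720; -0.0720 0.4990]  K=[0.4953 0.0513; -0.0868 0.3881]  nu=[-4.7494, -2.4574]  x^+=[-1.7705, -1.8677]  P^+=[0.1761 -0.0064; -0.0064 0.1180]

K[0,0] = 0.4953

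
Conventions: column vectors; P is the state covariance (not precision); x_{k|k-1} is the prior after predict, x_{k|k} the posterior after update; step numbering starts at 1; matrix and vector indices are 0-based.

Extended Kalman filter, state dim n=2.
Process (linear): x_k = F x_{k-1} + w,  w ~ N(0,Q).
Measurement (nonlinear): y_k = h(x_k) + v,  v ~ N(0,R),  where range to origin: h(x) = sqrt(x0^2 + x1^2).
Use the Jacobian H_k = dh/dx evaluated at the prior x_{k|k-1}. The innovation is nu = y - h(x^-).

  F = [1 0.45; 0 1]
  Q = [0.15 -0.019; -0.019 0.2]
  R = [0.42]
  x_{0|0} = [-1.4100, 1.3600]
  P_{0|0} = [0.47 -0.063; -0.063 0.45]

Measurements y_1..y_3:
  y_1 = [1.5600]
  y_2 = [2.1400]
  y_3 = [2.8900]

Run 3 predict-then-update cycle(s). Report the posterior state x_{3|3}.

x_post = [1.4551, 2.1989]

step 1: x^-=[-0.7980, 1.3600]  P^-=[0.6544 0.1205; 0.1205 0.6500]  H_jac=[-0.5061 0.8625]  S=[0.9659]  K=[-0.2353; 0.5173]  nu=[-0.0168]  x^+=[-0.7940, 1.3513]  P^+=[0.6010 0.2381; 0.2381 0.3916]
step 2: x^-=[-0.1860, 1.3513]  P^-=[1.0445 0.3953; 0.3953 0.5916]  H_jac=[-0.1363 0.9907]  S=[0.9132]  K=[0.2728; 0.5827]  nu=[0.7760]  x^+=[0.0258, 1.8035]  P^+=[0.9765 0.2501; 0.2501 0.2815]
step 3: x^-=[0.8373, 1.8035]  P^-=[1.4086 0.3577; 0.3577 0.4815]  H_jac=[0.4211 0.9070]  S=[1.3391]  K=[0.6852; 0.4386]  nu=[0.9016]  x^+=[1.4551, 2.1989]  P^+=[0.7798 -0.0447; -0.0447 0.2239]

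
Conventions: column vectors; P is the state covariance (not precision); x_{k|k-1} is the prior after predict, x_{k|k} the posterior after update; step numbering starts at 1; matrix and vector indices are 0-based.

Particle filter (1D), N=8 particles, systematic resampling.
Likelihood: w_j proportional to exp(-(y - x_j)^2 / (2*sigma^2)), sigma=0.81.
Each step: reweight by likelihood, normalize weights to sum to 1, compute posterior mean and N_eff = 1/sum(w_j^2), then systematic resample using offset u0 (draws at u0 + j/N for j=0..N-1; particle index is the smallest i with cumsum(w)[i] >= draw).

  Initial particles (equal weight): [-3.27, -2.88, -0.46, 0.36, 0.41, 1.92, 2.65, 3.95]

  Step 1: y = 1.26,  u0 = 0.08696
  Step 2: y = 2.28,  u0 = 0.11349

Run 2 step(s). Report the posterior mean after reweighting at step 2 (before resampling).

step 1: w=[0.0000, 0.0000, 0.0483, 0.2484, 0.2655, 0.3304, 0.1056, 0.0019]  mean=1.0975  Neff=3.9246  idx=[3, 3, 4, 4, 5, 5, 5, 6]
step 2: w=[0.0155, 0.0155, 0.0179, 0.0179, 0.2336, 0.2336, 0.2336, 0.2323]  mean=1.9869  Neff=4.5710  idx=[4, 4, 5, 5, 6, 6, 7, 7]

post_mean = 1.9869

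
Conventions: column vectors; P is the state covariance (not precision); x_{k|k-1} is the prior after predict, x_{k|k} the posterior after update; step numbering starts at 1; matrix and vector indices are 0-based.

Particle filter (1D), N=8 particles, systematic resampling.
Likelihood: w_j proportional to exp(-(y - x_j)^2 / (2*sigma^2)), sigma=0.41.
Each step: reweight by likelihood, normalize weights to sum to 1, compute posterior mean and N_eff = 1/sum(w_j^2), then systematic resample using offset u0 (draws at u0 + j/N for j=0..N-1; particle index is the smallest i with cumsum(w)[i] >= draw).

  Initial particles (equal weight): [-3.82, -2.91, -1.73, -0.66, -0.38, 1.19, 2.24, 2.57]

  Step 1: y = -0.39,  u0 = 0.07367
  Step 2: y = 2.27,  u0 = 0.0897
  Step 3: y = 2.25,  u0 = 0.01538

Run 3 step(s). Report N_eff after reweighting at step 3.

step 1: w=[0.0000, 0.0000, 0.0026, 0.4447, 0.5523, 0.0003, 0.0000, 0.0000]  mean=-0.5076  Neff=1.9888  idx=[3, 3, 3, 4, 4, 4, 4, 4]
step 2: w=[0.0019, 0.0019, 0.0019, 0.1989, 0.1989, 0.1989, 0.1989, 0.1989]  mean=-0.3816  Neff=5.0574  idx=[3, 4, 4, 5, 5, 6, 7, 7]
step 3: w=[0.1250, 0.1250, 0.1250, 0.1250, 0.1250, 0.1250, 0.1250, 0.1250]  mean=-0.3800  Neff=8.0000  idx=[0, 1, 2, 3, 4, 5, 6, 7]

N_eff = 8.0000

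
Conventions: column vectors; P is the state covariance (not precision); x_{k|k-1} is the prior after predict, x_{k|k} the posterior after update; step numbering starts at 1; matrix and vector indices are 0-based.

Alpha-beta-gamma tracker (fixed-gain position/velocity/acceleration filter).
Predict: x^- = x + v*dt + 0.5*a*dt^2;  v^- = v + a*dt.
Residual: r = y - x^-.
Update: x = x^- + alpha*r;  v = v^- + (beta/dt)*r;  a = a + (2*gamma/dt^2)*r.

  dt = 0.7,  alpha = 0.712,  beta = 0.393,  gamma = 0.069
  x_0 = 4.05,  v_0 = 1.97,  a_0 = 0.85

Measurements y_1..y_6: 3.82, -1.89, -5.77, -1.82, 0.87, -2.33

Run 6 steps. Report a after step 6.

a_post = 0.9782

step 1: x_pred=5.6372  r=-1.8173  x^+=4.3434  v^+=1.5447  a^+=0.3382
step 2: x_pred=5.5075  r=-7.3975  x^+=0.2405  v^+=-2.3717  a^+=-1.7452
step 3: x_pred=-1.8473  r=-3.9227  x^+=-4.6403  v^+=-5.7957  a^+=-2.8500
step 4: x_pred=-9.3955  r=7.5755  x^+=-4.0017  v^+=-3.5376  a^+=-0.7165
step 5: x_pred=-6.6536  r=7.5236  x^+=-1.2968  v^+=0.1849  a^+=1.4024
step 6: x_pred=-0.8238  r=-1.5062  x^+=-1.8962  v^+=0.3209  a^+=0.9782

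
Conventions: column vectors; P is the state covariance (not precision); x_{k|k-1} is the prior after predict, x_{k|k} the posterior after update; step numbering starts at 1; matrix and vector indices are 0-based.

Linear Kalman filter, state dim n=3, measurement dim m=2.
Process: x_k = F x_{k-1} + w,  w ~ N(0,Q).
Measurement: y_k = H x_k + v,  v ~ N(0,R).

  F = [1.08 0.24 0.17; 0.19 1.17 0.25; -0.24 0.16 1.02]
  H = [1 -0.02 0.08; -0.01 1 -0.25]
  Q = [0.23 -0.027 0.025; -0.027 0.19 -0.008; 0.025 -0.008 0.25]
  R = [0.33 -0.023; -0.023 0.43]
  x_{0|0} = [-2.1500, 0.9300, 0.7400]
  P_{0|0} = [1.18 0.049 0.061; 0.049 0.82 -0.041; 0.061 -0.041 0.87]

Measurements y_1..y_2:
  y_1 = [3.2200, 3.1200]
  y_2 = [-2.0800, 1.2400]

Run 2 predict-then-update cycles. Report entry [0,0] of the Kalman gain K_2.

step 1: x^-=[-1.9730, 0.8646, 1.4196]  P^-=[1.7232 0.5543 -0.0393; 0.5543 1.4131 0.2589; -0.0393 0.2589 1.1971]  S=[2.0321 0.4939; 0.4939 1.7773]  K=[0.8217 0.0794; 0.0916 0.7300; 0.0329 -0.0317]  nu=[5.0967, 2.5906]  x^+=[2.4205, 3.2229, 1.5054]  P^+=[0.2756 -0.0016 -0.0783; -0.0016 0.3826 0.2834; -0.0783 0.2834 1.1941]
step 2: x^-=[3.6436, 4.6071, 1.4703]  P^-=[0.6015 0.2354 0.1692; 0.2354 0.9560 0.6950; 0.1692 0.6950 1.6490]  S=[0.9579 0.1710; 0.1710 1.1378]  K=[0.6246 0.0706; 0.1659 0.6605; 0.2628 0.2075]  nu=[-5.7491, -2.9631]  x^+=[-0.1563, 1.6959, -0.6556]  P^+=[0.2071 0.0105 -0.0300; 0.0105 0.3957 0.4617; -0.0300 0.4617 1.5152]

K[0,0] = 0.6246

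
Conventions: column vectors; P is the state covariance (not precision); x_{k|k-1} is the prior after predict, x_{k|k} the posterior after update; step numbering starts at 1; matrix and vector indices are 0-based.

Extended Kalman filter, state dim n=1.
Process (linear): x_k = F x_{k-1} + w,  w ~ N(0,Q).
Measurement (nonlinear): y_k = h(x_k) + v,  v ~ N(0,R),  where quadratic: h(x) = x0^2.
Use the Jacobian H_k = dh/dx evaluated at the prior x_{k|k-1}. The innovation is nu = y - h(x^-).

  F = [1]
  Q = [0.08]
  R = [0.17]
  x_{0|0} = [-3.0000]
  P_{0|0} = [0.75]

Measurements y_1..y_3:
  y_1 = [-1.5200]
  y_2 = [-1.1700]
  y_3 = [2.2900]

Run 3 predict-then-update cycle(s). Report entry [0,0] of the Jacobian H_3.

step 1: x^-=[-3.0000]  P^-=[0.8300]  H_jac=[-6.0000]  S=[30.0500]  K=[-0.1657]  nu=[-10.5200]  x^+=[-1.2566]  P^+=[0.0047]
step 2: x^-=[-1.2566]  P^-=[0.0847]  H_jac=[-2.5132]  S=[0.7049]  K=[-0.3019]  nu=[-2.7490]  x^+=[-0.4265]  P^+=[0.0204]
step 3: x^-=[-0.4265]  P^-=[0.1004]  H_jac=[-0.8531]  S=[0.2431]  K=[-0.3524]  nu=[2.1081]  x^+=[-1.1695]  P^+=[0.0702]

H_jac[0,0] = -0.8531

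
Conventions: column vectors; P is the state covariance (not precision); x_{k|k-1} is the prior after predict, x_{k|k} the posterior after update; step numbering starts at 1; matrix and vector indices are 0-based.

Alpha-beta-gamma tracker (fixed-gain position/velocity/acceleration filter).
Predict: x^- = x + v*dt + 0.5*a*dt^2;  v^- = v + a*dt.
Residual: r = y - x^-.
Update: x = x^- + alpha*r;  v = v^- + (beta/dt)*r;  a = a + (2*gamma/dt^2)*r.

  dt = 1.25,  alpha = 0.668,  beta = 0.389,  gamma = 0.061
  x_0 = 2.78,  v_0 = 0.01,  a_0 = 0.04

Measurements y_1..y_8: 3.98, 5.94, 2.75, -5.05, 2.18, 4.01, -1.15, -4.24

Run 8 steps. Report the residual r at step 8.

step 1: x_pred=2.8237  r=1.1562  x^+=3.5961  v^+=0.4198  a^+=0.1303
step 2: x_pred=4.2227  r=1.7173  x^+=5.3699  v^+=1.1171  a^+=0.2644
step 3: x_pred=6.9728  r=-4.2228  x^+=4.1520  v^+=0.1334  a^+=-0.0653
step 4: x_pred=4.2677  r=-9.3177  x^+=-1.9565  v^+=-2.8479  a^+=-0.7929
step 5: x_pred=-6.1358  r=8.3158  x^+=-0.5809  v^+=-1.2511  a^+=-0.1436
step 6: x_pred=-2.2569  r=6.2669  x^+=1.9294  v^+=0.5197  a^+=0.3458
step 7: x_pred=2.8491  r=-3.9991  x^+=0.1777  v^+=-0.2926  a^+=0.0335
step 8: x_pred=-0.1619  r=-4.0781  x^+=-2.8861  v^+=-1.5199  a^+=-0.2849

resid = -4.0781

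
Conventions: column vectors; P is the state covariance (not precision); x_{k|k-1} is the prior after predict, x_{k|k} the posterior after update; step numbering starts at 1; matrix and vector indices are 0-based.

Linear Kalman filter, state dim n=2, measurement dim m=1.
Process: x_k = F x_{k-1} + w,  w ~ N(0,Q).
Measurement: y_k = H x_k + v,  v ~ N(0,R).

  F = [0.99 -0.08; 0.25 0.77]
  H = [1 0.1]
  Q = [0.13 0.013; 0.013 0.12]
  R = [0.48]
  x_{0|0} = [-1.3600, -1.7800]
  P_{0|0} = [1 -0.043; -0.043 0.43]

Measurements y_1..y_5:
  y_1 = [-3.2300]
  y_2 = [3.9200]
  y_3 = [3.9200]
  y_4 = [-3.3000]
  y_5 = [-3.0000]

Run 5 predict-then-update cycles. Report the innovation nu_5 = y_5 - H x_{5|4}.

innov = [-2.9806]

step 1: x^-=[-1.2040, -1.7106]  P^-=[1.1197 0.2021; 0.2021 0.4209]  S=[1.6443]  K=[0.6932; 0.1485]  nu=[-1.8549]  x^+=[-2.4899, -1.9861]  P^+=[0.3295 0.0328; 0.0328 0.3846]
step 2: x^-=[-2.3061, -2.1517]  P^-=[0.4502 0.0952; 0.0952 0.3813]  S=[0.9530]  K=[0.4824; 0.1399]  nu=[6.4413]  x^+=[0.8009, -1.2505]  P^+=[0.2284 0.0309; 0.0309 0.3626]
step 3: x^-=[0.8929, -0.7627]  P^-=[0.3513 0.0701; 0.0701 0.3612]  S=[0.8490]  K=[0.4221; 0.1252]  nu=[3.1034]  x^+=[2.2028, -0.3743]  P^+=[0.2001 0.0253; 0.0253 0.3479]
step 4: x^-=[2.2107, 0.2625]  P^-=[0.3243 0.0599; 0.0599 0.3485]  S=[0.8198]  K=[0.4029; 0.1155]  nu=[-5.5369]  x^+=[-0.0202, -0.3772]  P^+=[0.1912 0.0217; 0.0217 0.3376]
step 5: x^-=[0.0102, -0.2955]  P^-=[0.3161 0.0556; 0.0556 0.3404]  S=[0.8107]  K=[0.3968; 0.1106]  nu=[-2.9806]  x^+=[-1.1727, -0.6253]  P^+=[0.1885 0.0201; 0.0201 0.3305]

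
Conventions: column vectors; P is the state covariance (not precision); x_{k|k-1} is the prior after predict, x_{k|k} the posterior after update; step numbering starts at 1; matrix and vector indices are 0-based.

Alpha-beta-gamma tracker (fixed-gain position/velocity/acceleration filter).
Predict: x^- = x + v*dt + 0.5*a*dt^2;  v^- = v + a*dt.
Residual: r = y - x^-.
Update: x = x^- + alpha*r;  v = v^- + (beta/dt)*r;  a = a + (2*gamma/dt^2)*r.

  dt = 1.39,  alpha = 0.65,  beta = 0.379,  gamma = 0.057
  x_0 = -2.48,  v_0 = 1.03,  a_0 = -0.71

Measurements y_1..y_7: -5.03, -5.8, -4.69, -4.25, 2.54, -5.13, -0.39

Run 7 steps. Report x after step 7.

x_post = -1.2650

step 1: x_pred=-1.7342  r=-3.2958  x^+=-3.8765  v^+=-0.8555  a^+=-0.9045
step 2: x_pred=-5.9394  r=0.1394  x^+=-5.8488  v^+=-2.0747  a^+=-0.8962
step 3: x_pred=-9.5985  r=4.9085  x^+=-6.4080  v^+=-1.9821  a^+=-0.6066
step 4: x_pred=-9.7492  r=5.4992  x^+=-6.1747  v^+=-1.3259  a^+=-0.2822
step 5: x_pred=-8.2903  r=10.8303  x^+=-1.2506  v^+=1.2349  a^+=0.3569
step 6: x_pred=0.8106  r=-5.9406  x^+=-3.0508  v^+=0.1112  a^+=0.0064
step 7: x_pred=-2.8901  r=2.5001  x^+=-1.2650  v^+=0.8017  a^+=0.1539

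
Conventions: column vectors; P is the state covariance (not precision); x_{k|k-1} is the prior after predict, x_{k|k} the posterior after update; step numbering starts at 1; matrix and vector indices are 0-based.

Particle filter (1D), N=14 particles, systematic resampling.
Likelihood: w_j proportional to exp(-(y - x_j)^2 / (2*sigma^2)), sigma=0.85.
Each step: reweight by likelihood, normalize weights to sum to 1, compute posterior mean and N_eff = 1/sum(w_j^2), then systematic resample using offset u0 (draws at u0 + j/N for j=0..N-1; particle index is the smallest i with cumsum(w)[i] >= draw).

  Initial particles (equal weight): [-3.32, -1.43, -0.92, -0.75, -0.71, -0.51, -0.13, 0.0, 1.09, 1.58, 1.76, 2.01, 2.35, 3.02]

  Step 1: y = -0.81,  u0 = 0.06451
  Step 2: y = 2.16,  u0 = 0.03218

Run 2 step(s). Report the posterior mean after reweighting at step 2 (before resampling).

step 1: w=[0.0021, 0.1240, 0.1605, 0.1614, 0.1607, 0.1521, 0.1175, 0.1028, 0.0133, 0.0031, 0.0017, 0.0007, 0.0002, 0.0000]  mean=-0.6358  Neff=7.1064  idx=[1, 2, 2, 2, 3, 3, 4, 4, 5, 5, 6, 6, 7, 8]
step 2: w=[0.0002, 0.0024, 0.0024, 0.0024, 0.0049, 0.0049, 0.0058, 0.0058, 0.0125, 0.0125, 0.0460, 0.0460, 0.0687, 0.7852]  mean=0.8085  Neff=1.5974  idx=[8, 11, 12, 13, 13, 13, 13, 13, 13, 13, 13, 13, 13, 13]

post_mean = 0.8085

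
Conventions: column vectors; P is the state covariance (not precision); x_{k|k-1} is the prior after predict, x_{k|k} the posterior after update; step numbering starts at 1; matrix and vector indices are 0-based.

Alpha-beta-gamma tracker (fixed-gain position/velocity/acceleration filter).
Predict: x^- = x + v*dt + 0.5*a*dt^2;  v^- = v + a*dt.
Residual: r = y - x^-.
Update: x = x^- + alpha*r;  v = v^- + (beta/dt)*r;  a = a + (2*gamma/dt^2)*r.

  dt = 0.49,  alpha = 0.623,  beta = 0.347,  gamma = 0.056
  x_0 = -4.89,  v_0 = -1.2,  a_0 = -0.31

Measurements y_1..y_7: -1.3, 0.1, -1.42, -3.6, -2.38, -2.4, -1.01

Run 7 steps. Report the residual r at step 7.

step 1: x_pred=-5.5152  r=4.2152  x^+=-2.8891  v^+=1.6332  a^+=1.6563
step 2: x_pred=-1.8901  r=1.9901  x^+=-0.6502  v^+=3.8540  a^+=2.5846
step 3: x_pred=1.5485  r=-2.9685  x^+=-0.3009  v^+=3.0183  a^+=1.1999
step 4: x_pred=1.3221  r=-4.9221  x^+=-1.7444  v^+=0.1205  a^+=-1.0962
step 5: x_pred=-1.8169  r=-0.5631  x^+=-2.1677  v^+=-0.8154  a^+=-1.3589
step 6: x_pred=-2.7304  r=0.3304  x^+=-2.5245  v^+=-1.2472  a^+=-1.2047
step 7: x_pred=-3.2803  r=2.2703  x^+=-1.8659  v^+=-0.2298  a^+=-0.1457

resid = 2.2703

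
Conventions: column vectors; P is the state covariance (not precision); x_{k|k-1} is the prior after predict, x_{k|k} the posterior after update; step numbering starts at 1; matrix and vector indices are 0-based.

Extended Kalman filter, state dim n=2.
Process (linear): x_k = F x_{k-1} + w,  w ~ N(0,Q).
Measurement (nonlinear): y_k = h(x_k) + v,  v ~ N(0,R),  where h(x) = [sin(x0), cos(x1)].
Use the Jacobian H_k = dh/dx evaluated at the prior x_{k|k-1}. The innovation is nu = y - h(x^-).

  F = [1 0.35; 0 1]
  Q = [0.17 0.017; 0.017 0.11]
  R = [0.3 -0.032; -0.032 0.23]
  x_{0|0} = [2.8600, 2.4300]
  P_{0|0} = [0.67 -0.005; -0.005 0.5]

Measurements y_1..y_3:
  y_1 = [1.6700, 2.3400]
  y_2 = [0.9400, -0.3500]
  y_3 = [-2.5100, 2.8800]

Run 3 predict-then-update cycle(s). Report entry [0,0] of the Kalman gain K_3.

step 1: x^-=[3.7105, 2.4300]  P^-=[0.8978 0.1870; 0.1870 0.6100]  H_jac=[-0.8425 0.0000; 0.0000 -0.6530]  S=[0.9372 0.0709; 0.0709 0.4901]  K=[-0.7969 -0.1339; -0.1078 -0.7971]  nu=[2.2087, 3.0973]  x^+=[1.5357, -0.2771]  P^+=[0.2787 0.0081; 0.0081 0.2755]
step 2: x^-=[1.4387, -0.2771]  P^-=[0.4881 0.1215; 0.1215 0.3855]  H_jac=[0.1317 0.0000; 0.0000 0.2736]  S=[0.3085 -0.0276; -0.0276 0.2589]  K=[0.2221 0.1521; 0.0892 0.4169]  nu=[-0.0513, -1.3118]  x^+=[1.2277, -0.8287]  P^+=[0.4688 0.1019; 0.1019 0.3401]
step 3: x^-=[0.9377, -0.8287]  P^-=[0.7518 0.2379; 0.2379 0.4501]  H_jac=[0.5917 0.0000; 0.0000 0.7370]  S=[0.5632 0.0718; 0.0718 0.4745]  K=[0.7573 0.2551; 0.1641 0.6743]  nu=[-3.3162, 2.2041]  x^+=[-1.0115, 0.1135]  P^+=[0.3702 0.0467; 0.0467 0.2033]

K[0,0] = 0.7573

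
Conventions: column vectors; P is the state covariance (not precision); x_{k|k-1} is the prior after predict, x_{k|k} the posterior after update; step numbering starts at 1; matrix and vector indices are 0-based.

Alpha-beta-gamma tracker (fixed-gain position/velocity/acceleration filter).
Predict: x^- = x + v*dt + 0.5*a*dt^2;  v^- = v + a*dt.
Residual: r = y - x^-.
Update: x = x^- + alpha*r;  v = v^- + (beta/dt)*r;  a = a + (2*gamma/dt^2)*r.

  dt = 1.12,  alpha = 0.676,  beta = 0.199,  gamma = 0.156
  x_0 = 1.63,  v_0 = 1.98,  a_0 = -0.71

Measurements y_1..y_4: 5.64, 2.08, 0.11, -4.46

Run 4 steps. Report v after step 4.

step 1: x_pred=3.4023  r=2.2377  x^+=4.9150  v^+=1.5824  a^+=-0.1534
step 2: x_pred=6.5910  r=-4.5110  x^+=3.5416  v^+=0.6090  a^+=-1.2754
step 3: x_pred=3.4238  r=-3.3138  x^+=1.1837  v^+=-1.4082  a^+=-2.0996
step 4: x_pred=-1.7104  r=-2.7496  x^+=-3.5691  v^+=-4.2484  a^+=-2.7835

v_post = -4.2484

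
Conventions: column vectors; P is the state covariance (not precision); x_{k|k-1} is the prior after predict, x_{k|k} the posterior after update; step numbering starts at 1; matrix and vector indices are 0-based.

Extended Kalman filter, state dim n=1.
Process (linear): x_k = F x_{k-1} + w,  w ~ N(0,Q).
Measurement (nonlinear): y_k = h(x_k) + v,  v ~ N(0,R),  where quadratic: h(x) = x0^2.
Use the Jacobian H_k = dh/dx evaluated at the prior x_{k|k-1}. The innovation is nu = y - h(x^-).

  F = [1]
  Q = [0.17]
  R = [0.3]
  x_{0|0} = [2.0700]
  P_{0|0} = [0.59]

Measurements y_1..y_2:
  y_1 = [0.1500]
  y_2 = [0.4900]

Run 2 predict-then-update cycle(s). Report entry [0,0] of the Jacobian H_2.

step 1: x^-=[2.0700]  P^-=[0.7600]  H_jac=[4.1400]  S=[13.3261]  K=[0.2361]  nu=[-4.1349]  x^+=[1.0937]  P^+=[0.0171]
step 2: x^-=[1.0937]  P^-=[0.1871]  H_jac=[2.1874]  S=[1.1953]  K=[0.3424]  nu=[-0.7062]  x^+=[0.8519]  P^+=[0.0470]

H_jac[0,0] = 2.1874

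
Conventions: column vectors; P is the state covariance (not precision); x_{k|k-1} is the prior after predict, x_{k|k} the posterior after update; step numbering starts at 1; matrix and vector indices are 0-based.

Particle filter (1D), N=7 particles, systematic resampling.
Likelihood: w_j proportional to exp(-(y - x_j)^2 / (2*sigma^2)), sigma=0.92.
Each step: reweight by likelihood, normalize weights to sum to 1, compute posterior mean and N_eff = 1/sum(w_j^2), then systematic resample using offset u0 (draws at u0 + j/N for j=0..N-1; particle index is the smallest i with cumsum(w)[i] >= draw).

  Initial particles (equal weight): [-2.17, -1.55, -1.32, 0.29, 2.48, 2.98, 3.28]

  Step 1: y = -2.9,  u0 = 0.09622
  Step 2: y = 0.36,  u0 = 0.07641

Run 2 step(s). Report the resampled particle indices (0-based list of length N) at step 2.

step 1: w=[0.5606, 0.2617, 0.1758, 0.0019, 0.0000, 0.0000, 0.0000]  mean=-1.8537  Neff=2.4172  idx=[0, 0, 0, 0, 1, 1, 2]
step 2: w=[0.0445, 0.0445, 0.0445, 0.0445, 0.2265, 0.2265, 0.3689]  mean=-1.5756  Neff=4.0554  idx=[1, 4, 4, 5, 6, 6, 6]

resampled_idx = [1, 4, 4, 5, 6, 6, 6]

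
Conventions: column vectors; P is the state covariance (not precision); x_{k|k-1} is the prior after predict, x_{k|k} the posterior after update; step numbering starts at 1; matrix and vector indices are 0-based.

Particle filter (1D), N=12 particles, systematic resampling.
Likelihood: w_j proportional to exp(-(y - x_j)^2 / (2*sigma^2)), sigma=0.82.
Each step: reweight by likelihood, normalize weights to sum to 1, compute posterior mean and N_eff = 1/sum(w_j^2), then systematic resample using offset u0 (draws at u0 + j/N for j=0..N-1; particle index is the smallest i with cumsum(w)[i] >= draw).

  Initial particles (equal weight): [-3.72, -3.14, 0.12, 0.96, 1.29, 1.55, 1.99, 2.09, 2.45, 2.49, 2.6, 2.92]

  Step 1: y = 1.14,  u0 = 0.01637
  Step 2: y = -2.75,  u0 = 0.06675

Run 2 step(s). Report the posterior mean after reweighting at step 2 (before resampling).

post_mean = 0.1660

step 1: w=[0.0000, 0.0000, 0.0881, 0.1865, 0.1878, 0.1686, 0.1116, 0.0976, 0.0533, 0.0493, 0.0391, 0.0181]  mean=1.5272  Neff=7.3891  idx=[2, 3, 3, 3, 4, 4, 5, 5, 6, 7, 8, 9]
step 2: w=[0.9477, 0.0155, 0.0155, 0.0155, 0.0023, 0.0023, 0.0005, 0.0005, 0.0000, 0.0000, 0.0000, 0.0000]  mean=0.1660  Neff=1.1124  idx=[0, 0, 0, 0, 0, 0, 0, 0, 0, 0, 0, 3]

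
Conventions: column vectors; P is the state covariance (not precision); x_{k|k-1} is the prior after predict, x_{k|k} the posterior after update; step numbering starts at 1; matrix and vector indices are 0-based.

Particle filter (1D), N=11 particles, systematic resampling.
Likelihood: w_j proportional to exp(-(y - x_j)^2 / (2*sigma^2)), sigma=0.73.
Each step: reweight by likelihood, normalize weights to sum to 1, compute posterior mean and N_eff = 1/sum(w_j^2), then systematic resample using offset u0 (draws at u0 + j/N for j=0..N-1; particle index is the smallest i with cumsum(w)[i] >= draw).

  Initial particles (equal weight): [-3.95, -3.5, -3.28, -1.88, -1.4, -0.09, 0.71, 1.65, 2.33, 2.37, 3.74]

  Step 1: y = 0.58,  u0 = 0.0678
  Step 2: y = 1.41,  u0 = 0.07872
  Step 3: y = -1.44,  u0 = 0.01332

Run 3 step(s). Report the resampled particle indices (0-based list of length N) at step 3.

step 1: w=[0.0000, 0.0000, 0.0000, 0.0016, 0.0119, 0.3100, 0.4650, 0.1614, 0.0267, 0.0234, 0.0000]  mean=0.6665  Neff=2.9434  idx=[5, 5, 5, 6, 6, 6, 6, 6, 7, 7, 9]
step 2: w=[0.0207, 0.0207, 0.0207, 0.1082, 0.1082, 0.1082, 0.1082, 0.1082, 0.1623, 0.1623, 0.0722]  mean=1.0852  Neff=8.4947  idx=[3, 3, 4, 5, 6, 7, 8, 8, 9, 9, 10]
step 3: w=[0.1656, 0.1656, 0.1656, 0.1656, 0.1656, 0.1656, 0.0016, 0.0016, 0.0016, 0.0016, 0.0000]  mean=0.7162  Neff=6.0788  idx=[0, 0, 1, 1, 2, 2, 3, 3, 4, 5, 5]

resampled_idx = [0, 0, 1, 1, 2, 2, 3, 3, 4, 5, 5]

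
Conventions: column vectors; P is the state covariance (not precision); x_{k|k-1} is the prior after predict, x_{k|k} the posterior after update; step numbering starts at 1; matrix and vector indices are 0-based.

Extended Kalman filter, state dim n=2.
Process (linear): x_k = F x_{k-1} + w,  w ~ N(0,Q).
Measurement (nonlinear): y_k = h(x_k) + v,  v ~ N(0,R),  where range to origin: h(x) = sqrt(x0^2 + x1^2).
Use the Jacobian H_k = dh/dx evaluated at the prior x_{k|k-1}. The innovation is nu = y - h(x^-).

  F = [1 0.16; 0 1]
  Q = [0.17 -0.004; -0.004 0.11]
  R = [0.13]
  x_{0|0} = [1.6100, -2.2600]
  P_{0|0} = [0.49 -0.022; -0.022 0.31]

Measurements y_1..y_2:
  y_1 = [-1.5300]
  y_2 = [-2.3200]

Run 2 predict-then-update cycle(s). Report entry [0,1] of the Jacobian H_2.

step 1: x^-=[1.2484, -2.2600]  P^-=[0.6609 0.0236; 0.0236 0.4200]  H_jac=[0.4835 -0.8753]  S=[0.5863]  K=[0.5098; -0.6075]  nu=[-4.1119]  x^+=[-0.8477, 0.2381]  P^+=[0.5085 0.2052; 0.2052 0.2036]
step 2: x^-=[-0.8096, 0.2381]  P^-=[0.7494 0.2338; 0.2338 0.3136]  H_jac=[-0.9594 0.2822]  S=[0.7181]  K=[-0.9093; -0.1891]  nu=[-3.1639]  x^+=[2.0673, 0.8364]  P^+=[0.1557 0.1103; 0.1103 0.2879]

H_jac[0,1] = 0.2822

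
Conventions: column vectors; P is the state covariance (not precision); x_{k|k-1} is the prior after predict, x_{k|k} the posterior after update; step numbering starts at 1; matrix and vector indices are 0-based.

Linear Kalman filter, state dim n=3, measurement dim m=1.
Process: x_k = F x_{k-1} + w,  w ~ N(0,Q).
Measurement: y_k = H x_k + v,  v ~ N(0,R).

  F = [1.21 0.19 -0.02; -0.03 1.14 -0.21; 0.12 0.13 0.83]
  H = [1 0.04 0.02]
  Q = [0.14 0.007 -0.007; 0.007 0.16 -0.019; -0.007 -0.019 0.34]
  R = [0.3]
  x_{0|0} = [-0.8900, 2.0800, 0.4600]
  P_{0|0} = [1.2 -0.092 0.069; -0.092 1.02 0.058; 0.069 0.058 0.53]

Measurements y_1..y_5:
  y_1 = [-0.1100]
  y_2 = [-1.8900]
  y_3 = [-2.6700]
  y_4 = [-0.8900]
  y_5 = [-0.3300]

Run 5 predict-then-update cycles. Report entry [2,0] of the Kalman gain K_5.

step 1: x^-=[-0.6909, 2.3013, 0.5454]  P^-=[1.8879 0.0391 0.2452; 0.0391 1.4894 0.0731; 0.2452 0.0731 0.7630]  S=[2.2036]  K=[0.8597; 0.0454; 0.1195]  nu=[0.4779]  x^+=[-0.2800, 2.3230, 0.6025]  P^+=[0.2594 -0.0470 0.0188; -0.0470 1.4849 0.0611; 0.0188 0.0611 0.7315]
step 2: x^-=[0.0905, 2.5301, 0.7685]  P^-=[0.5507 0.2491 0.0750; 0.2491 2.0964 0.1216; 0.0750 0.1216 0.8883]  S=[0.8775]  K=[0.6406; 0.3822; 0.1113]  nu=[-2.0971]  x^+=[-1.2529, 1.7285, 0.5351]  P^+=[0.1906 0.0343 0.0125; 0.0343 1.9682 0.0843; 0.0125 0.0843 0.8774]
step 3: x^-=[-1.1983, 1.8957, 0.5185]  P^-=[0.5049 0.4687 0.0865; 0.4687 2.7142 0.2004; 0.0865 0.2004 1.0022]  S=[0.8509]  K=[0.6174; 0.6831; 0.1346]  nu=[-1.5579]  x^+=[-2.1602, 0.8316, 0.3089]  P^+=[0.1805 0.1098 0.0157; 0.1098 2.3172 0.1222; 0.0157 0.1222 0.9868]
step 4: x^-=[-2.4620, 0.9479, 0.1052]  P^-=[0.5371 0.6457 0.1146; 0.6457 3.1492 0.2779; 0.1146 0.2779 1.0945]  S=[0.8993]  K=[0.6286; 0.8642; 0.1641]  nu=[1.5320]  x^+=[-1.4991, 2.2719, 0.3566]  P^+=[0.1818 0.1572 0.0218; 0.1572 2.4776 0.1503; 0.0218 0.1503 1.0703]
step 5: x^-=[-1.3894, 2.5601, 0.4115]  P^-=[0.5662 0.7425 0.1363; 0.7425 3.3448 0.3189; 0.1363 0.3189 1.1635]  S=[0.9373]  K=[0.6386; 0.9416; 0.1839]  nu=[0.9487]  x^+=[-0.7835, 3.4534, 0.5859]  P^+=[0.1839 0.1788 0.0263; 0.1788 2.5136 0.1566; 0.0263 0.1566 1.1318]

K[2,0] = 0.1839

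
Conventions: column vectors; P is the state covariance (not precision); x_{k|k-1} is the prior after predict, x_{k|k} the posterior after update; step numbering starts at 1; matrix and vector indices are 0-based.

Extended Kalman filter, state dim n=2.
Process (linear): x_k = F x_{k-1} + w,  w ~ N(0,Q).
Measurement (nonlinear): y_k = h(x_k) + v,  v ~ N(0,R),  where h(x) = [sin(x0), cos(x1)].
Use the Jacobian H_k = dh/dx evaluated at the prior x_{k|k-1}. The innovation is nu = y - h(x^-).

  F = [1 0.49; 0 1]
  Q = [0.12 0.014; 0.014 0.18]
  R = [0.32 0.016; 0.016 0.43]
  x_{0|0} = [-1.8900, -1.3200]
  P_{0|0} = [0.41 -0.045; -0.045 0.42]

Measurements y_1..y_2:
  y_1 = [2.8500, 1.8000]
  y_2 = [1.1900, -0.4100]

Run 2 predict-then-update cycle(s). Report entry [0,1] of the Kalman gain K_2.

K[0,1] = 0.1511

step 1: x^-=[-2.5368, -1.3200]  P^-=[0.5867 0.1748; 0.1748 0.6000]  H_jac=[-0.8226 0.0000; 0.0000 0.9687]  S=[0.7171 -0.1233; -0.1233 0.9930]  K=[-0.6579 0.0888; -0.1021 0.5726]  nu=[3.4186, 1.5518]  x^+=[-4.6479, -0.7803]  P^+=[0.2542 0.0286; 0.0286 0.2525]
step 2: x^-=[-5.0302, -0.7803]  P^-=[0.4628 0.1663; 0.1663 0.4325]  H_jac=[0.3125 0.0000; 0.0000 0.7035]  S=[0.3652 0.0526; 0.0526 0.6441]  K=[0.3743 0.1511; 0.0752 0.4663]  nu=[0.2401, -1.1207]  x^+=[-5.1097, -1.2848]  P^+=[0.3910 0.1009; 0.1009 0.2867]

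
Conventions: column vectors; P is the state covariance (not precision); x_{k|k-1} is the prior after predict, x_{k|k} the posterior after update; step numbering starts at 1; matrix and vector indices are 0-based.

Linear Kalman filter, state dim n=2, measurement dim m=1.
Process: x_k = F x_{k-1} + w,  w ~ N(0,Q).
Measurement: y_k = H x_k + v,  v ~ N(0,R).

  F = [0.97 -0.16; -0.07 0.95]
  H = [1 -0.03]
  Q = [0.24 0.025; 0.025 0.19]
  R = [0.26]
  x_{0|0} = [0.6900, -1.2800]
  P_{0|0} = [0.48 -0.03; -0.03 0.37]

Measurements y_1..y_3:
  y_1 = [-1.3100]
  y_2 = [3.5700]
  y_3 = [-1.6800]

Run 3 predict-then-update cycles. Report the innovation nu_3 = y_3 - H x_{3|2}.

innov = [-3.9081]

step 1: x^-=[0.8741, -1.2643]  P^-=[0.7104 -0.0918; -0.0918 0.5303]  S=[0.9764]  K=[0.7304; -0.1103]  nu=[-2.2220]  x^+=[-0.7489, -1.0192]  P^+=[0.1895 -0.0131; -0.0131 0.5184]
step 2: x^-=[-0.5634, -0.9158]  P^-=[0.4357 -0.0789; -0.0789 0.6605]  S=[0.7010]  K=[0.6249; -0.1408]  nu=[4.1059]  x^+=[2.0023, -1.4940]  P^+=[0.1619 -0.0172; -0.0172 0.6466]
step 3: x^-=[2.1813, -1.5595]  P^-=[0.4143 -0.1003; -0.1003 0.7767]  S=[0.6810]  K=[0.6128; -0.1816]  nu=[-3.9081]  x^+=[-0.2134, -0.8500]  P^+=[0.1586 -0.0246; -0.0246 0.7542]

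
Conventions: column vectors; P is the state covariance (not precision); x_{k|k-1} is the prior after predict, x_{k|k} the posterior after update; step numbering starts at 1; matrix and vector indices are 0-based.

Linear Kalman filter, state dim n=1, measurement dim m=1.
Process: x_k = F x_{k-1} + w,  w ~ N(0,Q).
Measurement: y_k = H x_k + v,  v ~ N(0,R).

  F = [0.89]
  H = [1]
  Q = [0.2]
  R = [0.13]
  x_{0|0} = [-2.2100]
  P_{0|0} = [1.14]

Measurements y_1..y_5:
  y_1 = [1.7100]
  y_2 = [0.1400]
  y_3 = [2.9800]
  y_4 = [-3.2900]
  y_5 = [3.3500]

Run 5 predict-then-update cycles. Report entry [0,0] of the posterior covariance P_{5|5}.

P_post[0,0] = 0.0877

step 1: x^-=[-1.9669]  P^-=[1.1030]  S=[1.2330]  K=[0.8946]  nu=[3.6769]  x^+=[1.3223]  P^+=[0.1163]
step 2: x^-=[1.1769]  P^-=[0.2921]  S=[0.4221]  K=[0.6920]  nu=[-1.0369]  x^+=[0.4593]  P^+=[0.0900]
step 3: x^-=[0.4088]  P^-=[0.2713]  S=[0.4013]  K=[0.6760]  nu=[2.5712]  x^+=[2.1470]  P^+=[0.0879]
step 4: x^-=[1.9108]  P^-=[0.2696]  S=[0.3996]  K=[0.6747]  nu=[-5.2008]  x^+=[-1.5981]  P^+=[0.0877]
step 5: x^-=[-1.4223]  P^-=[0.2695]  S=[0.3995]  K=[0.6746]  nu=[4.7723]  x^+=[1.7970]  P^+=[0.0877]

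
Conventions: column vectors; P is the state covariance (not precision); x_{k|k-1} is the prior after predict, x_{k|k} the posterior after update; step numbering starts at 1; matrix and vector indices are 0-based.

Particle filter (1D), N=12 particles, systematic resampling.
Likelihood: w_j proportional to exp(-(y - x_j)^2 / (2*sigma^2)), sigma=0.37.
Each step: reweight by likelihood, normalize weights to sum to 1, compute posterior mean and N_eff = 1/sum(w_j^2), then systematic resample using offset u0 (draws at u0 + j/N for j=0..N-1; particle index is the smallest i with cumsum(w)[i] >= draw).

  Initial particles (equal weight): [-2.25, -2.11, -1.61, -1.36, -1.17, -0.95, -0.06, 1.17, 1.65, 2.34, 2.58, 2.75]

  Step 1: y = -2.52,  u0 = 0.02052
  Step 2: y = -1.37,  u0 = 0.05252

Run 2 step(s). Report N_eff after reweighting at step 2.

N_eff = 10.2475

step 1: w=[0.5614, 0.3966, 0.0356, 0.0054, 0.0009, 0.0001, 0.0000, 0.0000, 0.0000, 0.0000, 0.0000, 0.0000]  mean=-2.1658  Neff=2.1107  idx=[0, 0, 0, 0, 0, 0, 0, 1, 1, 1, 1, 1]
step 2: w=[0.0542, 0.0542, 0.0542, 0.0542, 0.0542, 0.0542, 0.0542, 0.1241, 0.1241, 0.1241, 0.1241, 0.1241]  mean=-2.1631  Neff=10.2475  idx=[0, 2, 4, 5, 7, 7, 8, 9, 9, 10, 11, 11]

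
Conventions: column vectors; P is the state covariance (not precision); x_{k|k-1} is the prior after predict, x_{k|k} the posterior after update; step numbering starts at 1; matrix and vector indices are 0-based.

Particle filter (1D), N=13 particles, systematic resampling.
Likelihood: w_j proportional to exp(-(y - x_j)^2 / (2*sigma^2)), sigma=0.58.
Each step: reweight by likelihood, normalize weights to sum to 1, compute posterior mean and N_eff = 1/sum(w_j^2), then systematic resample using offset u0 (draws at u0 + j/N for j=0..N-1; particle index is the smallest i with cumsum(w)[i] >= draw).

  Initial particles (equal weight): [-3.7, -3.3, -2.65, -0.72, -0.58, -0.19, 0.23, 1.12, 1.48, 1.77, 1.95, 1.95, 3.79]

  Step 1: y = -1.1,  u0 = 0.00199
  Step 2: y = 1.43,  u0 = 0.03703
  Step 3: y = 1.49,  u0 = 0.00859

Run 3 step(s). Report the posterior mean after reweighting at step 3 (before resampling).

post_mean = -0.2068

step 1: w=[0.0000, 0.0004, 0.0150, 0.4315, 0.3578, 0.1562, 0.0386, 0.0004, 0.0000, 0.0000, 0.0000, 0.0000, 0.0000]  mean=-0.5799  Neff=2.9379  idx=[2, 3, 3, 3, 3, 3, 4, 4, 4, 4, 4, 5, 5]
step 2: w=[0.0000, 0.0179, 0.0179, 0.0179, 0.0179, 0.0179, 0.0425, 0.0425, 0.0425, 0.0425, 0.0425, 0.3489, 0.3489]  mean=-0.3204  Neff=3.9356  idx=[3, 6, 8, 10, 11, 11, 11, 11, 12, 12, 12, 12, 12]
step 3: w=[0.0050, 0.0121, 0.0121, 0.0121, 0.1065, 0.1065, 0.1065, 0.1065, 0.1065, 0.1065, 0.1065, 0.1065, 0.1065]  mean=-0.2068  Neff=9.7482  idx=[1, 4, 5, 5, 6, 7, 8, 8, 9, 10, 10, 11, 12]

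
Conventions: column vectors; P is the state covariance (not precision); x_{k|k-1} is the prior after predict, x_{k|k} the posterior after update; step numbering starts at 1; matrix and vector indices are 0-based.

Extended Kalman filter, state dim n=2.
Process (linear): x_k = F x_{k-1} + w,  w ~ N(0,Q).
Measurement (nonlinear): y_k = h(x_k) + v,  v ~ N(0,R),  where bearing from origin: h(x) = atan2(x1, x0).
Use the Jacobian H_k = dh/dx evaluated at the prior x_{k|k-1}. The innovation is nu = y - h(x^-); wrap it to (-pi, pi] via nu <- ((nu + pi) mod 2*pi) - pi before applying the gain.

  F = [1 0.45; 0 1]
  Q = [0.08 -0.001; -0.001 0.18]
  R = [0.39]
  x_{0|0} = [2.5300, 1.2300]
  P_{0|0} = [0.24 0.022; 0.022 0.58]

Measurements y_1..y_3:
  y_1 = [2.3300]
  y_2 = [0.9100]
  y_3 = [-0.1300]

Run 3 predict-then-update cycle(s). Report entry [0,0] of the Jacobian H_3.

H_jac[0,0] = -0.0699

step 1: x^-=[3.0835, 1.2300]  P^-=[0.4572 0.2820; 0.2820 0.7600]  H_jac=[-0.1116 0.2798]  S=[0.4376]  K=[0.0637; 0.4140]  nu=[1.9504]  x^+=[3.2077, 2.0375]  P^+=[0.4555 0.2705; 0.2705 0.6850]
step 2: x^-=[4.1246, 2.0375]  P^-=[0.9176 0.5777; 0.5777 0.8650]  H_jac=[-0.0963 0.1949]  S=[0.4097]  K=[0.0592; 0.2757]  nu=[0.4512]  x^+=[4.1513, 2.1619]  P^+=[0.9162 0.5710; 0.5710 0.8338]
step 3: x^-=[5.1242, 2.1619]  P^-=[1.6789 0.9453; 0.9453 1.0138]  H_jac=[-0.0699 0.1657]  S=[0.4041]  K=[0.0971; 0.2521]  nu=[-0.5292]  x^+=[5.0728, 2.0285]  P^+=[1.6751 0.9354; 0.9354 0.9882]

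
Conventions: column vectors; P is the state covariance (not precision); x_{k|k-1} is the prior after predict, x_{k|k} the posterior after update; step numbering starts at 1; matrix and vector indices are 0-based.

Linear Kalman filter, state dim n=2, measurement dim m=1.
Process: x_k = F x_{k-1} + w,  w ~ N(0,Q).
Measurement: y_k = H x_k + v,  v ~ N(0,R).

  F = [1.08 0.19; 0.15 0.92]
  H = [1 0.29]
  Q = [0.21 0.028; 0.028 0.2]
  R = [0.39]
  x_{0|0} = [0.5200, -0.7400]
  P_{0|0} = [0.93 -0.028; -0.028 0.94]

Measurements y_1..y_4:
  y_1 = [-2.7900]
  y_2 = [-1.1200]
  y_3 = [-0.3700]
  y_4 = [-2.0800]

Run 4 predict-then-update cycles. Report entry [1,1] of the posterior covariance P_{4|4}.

P_post[1,1] = 0.6607

step 1: x^-=[0.4210, -0.6028]  P^-=[1.3172 0.3144; 0.3144 1.0088]  S=[1.9744]  K=[0.7133; 0.3074]  nu=[-3.0362]  x^+=[-1.7448, -1.5361]  P^+=[0.3126 -0.1186; -0.1186 0.8223]
step 2: x^-=[-2.1762, -1.6749]  P^-=[0.5556 0.1012; 0.1012 0.8703]  S=[1.0775]  K=[0.5429; 0.3281]  nu=[1.5420]  x^+=[-1.3391, -1.1690]  P^+=[0.2380 -0.0908; -0.0908 0.7543]
step 3: x^-=[-1.6683, -1.2763]  P^-=[0.4776 0.1056; 0.1056 0.8187]  S=[0.9978]  K=[0.5094; 0.3438]  nu=[1.6685]  x^+=[-0.8184, -0.7027]  P^+=[0.2187 -0.0691; -0.0691 0.7007]
step 4: x^-=[-1.0174, -0.7692]  P^-=[0.4620 0.1153; 0.1153 0.7790]  S=[0.9844]  K=[0.5033; 0.3466]  nu=[-0.8396]  x^+=[-1.4399, -1.0602]  P^+=[0.2127 -0.0564; -0.0564 0.6607]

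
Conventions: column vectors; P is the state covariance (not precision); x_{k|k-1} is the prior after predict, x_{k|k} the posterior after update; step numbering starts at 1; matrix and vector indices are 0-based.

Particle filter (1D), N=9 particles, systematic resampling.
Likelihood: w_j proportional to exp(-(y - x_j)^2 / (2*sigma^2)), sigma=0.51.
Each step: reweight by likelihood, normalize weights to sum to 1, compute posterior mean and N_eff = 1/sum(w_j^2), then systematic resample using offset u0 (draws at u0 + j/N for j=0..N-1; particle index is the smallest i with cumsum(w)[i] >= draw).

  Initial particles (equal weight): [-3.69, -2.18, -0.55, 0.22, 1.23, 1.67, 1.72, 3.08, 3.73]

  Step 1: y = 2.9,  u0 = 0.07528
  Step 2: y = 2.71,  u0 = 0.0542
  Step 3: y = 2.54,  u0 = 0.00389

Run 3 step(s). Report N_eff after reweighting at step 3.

N_eff = 9.0000

step 1: w=[0.0000, 0.0000, 0.0000, 0.0000, 0.0035, 0.0409, 0.0516, 0.7045, 0.1994]  mean=3.0753  Neff=1.8501  idx=[6, 7, 7, 7, 7, 7, 7, 8, 8]
step 2: w=[0.0302, 0.1527, 0.1527, 0.1527, 0.1527, 0.1527, 0.1527, 0.0269, 0.0269]  mean=3.0739  Neff=7.0317  idx=[1, 1, 2, 3, 4, 4, 5, 6, 6]
step 3: w=[0.1111, 0.1111, 0.1111, 0.1111, 0.1111, 0.1111, 0.1111, 0.1111, 0.1111]  mean=3.0800  Neff=9.0000  idx=[0, 1, 2, 3, 4, 5, 6, 7, 8]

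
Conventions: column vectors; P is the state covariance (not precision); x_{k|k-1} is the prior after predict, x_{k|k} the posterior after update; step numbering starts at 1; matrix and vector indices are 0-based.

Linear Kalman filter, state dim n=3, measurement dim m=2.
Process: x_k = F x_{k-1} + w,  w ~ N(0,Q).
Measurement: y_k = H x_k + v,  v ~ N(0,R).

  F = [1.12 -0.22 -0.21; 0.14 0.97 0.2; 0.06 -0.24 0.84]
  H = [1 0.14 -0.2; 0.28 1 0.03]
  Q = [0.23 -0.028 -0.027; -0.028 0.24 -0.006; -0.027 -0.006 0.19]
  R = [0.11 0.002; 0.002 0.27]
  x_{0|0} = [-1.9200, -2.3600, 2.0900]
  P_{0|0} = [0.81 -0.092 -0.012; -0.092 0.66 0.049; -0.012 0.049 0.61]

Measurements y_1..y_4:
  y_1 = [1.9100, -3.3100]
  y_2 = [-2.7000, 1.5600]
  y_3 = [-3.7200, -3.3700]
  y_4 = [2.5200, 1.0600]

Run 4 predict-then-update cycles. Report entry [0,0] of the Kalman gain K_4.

K[0,0] = 0.7404

step 1: x^-=[-2.0701, -2.1400, 2.2068]  P^-=[1.3604 -0.1790 -0.0371; -0.1790 0.8946 -0.0166; -0.0371 -0.0166 0.6430]  S=[1.4793 0.3225; 0.3225 1.1700]  K=[0.9259 -0.0836; -0.2036 0.7775; -0.1193 0.0263]  nu=[4.7211, -0.6566]  x^+=[2.3561, -3.6117, 1.6262]  P^+=[0.1339 -0.0617 0.1178; -0.0617 0.2281 -0.0448; 0.1178 -0.0448 0.6232]
step 2: x^-=[3.0919, -2.8482, 2.3742]  P^-=[0.4073 -0.1130 0.0169; -0.1130 0.4547 0.0261; 0.0169 0.0261 0.6751]  S=[0.5134 0.0527; 0.0527 0.6958]  K=[0.7617 -0.0554; -0.1701 0.6220; -0.2322 0.0910]  nu=[-4.9183, 3.4713]  x^+=[-0.8469, 0.1475, 3.8322]  P^+=[0.1118 -0.0479 0.1069; -0.0479 0.1818 -0.0252; 0.1069 -0.0252 0.6439]
step 3: x^-=[-1.7858, 0.7910, 3.1329]  P^-=[0.3784 -0.0999 -0.0073; -0.0999 0.4222 0.0542; -0.0073 0.0542 0.6775]  S=[0.4957 0.0488; 0.0488 0.6697]  K=[0.7426 -0.0454; -0.1635 0.6030; -0.2855 0.1290]  nu=[-1.4184, -3.7550]  x^+=[-2.6687, -1.2415, 3.0534]  P^+=[0.1070 -0.0436 0.0964; -0.0436 0.1750 -0.0116; 0.0964 -0.0116 0.6295]
step 4: x^-=[-3.3571, -0.9672, 2.7027]  P^-=[0.3755 -0.0994 -0.0183; -0.0994 0.4210 0.0624; -0.0183 0.0624 0.6603]  S=[0.4961 0.0471; 0.0471 0.6688]  K=[0.7404 -0.0444; -0.1639 0.6022; -0.2984 0.1363]  nu=[6.5530, 2.8861]  x^+=[1.3665, -0.3029, 1.1408]  P^+=[0.1053 -0.0427 0.0900; -0.0427 0.1744 -0.0072; 0.0900 -0.0072 0.6076]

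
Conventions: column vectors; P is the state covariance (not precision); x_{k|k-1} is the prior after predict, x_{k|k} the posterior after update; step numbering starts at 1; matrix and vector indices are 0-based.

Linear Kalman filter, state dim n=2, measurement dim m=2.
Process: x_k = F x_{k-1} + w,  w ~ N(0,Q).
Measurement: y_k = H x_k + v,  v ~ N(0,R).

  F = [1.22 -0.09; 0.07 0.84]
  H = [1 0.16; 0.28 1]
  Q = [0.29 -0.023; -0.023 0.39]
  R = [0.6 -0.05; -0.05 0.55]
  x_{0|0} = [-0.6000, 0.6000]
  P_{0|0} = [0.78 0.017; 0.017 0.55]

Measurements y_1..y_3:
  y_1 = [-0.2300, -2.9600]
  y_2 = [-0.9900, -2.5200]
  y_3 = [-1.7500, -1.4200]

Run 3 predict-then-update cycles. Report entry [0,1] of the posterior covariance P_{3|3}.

step 1: x^-=[-0.7860, 0.4620]  P^-=[1.4517 0.0193; 0.0193 0.7839]  S=[2.0779 0.5021; 0.5021 1.4585]  K=[0.6867 0.0556; -0.0666 0.5641]  nu=[0.4821, -3.2019]  x^+=[-0.6328, -1.3764]  P^+=[0.4291 -0.1239; -0.1239 0.3483]
step 2: x^-=[-0.6482, -1.2004]  P^-=[0.9586 -0.1389; -0.1389 0.6233]  S=[1.5302 0.1730; 0.1730 1.1707]  K=[0.6097 0.0205; -0.0834 0.5115]  nu=[-0.1497, -1.1381]  x^+=[-0.7629, -1.7701]  P^+=[0.3851 -0.1270; -0.1270 0.3211]
step 3: x^-=[-0.7714, -1.5403]  P^-=[0.8937 -0.1438; -0.1438 0.6035]  S=[1.4631 0.1466; 0.1466 1.1431]  K=[0.5934 0.0171; -0.0827 0.5034]  nu=[-0.7322, 0.3363]  x^+=[-1.2001, -1.3105]  P^+=[0.3752 -0.1254; -0.1254 0.3161]

P_post[0,1] = -0.1254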